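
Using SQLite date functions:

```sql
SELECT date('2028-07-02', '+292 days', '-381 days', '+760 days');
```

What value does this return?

Applying '+292 days' to 2028-07-02: counting 292 days forward gives 2029-04-20.
Applying '-381 days' to 2029-04-20: counting 381 days back gives 2028-04-04.
Applying '+760 days' to 2028-04-04: counting 760 days forward gives 2030-05-04.

2030-05-04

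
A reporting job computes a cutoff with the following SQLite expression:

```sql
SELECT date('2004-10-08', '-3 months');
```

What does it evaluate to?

Adding -3 months to 2004-10-08 gives 2004-07-08.

2004-07-08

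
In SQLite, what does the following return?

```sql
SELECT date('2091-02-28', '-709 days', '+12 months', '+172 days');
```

Applying '-709 days' to 2091-02-28: counting 709 days back gives 2089-03-21.
Adding +12 months to 2089-03-21 gives 2090-03-21.
Applying '+172 days' to 2090-03-21: counting 172 days forward gives 2090-09-09.

2090-09-09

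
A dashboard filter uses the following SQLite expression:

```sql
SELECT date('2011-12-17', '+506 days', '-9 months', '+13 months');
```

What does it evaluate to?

Applying '+506 days' to 2011-12-17: counting 506 days forward gives 2013-05-06.
Adding -9 months to 2013-05-06 gives 2012-08-06.
Adding +13 months to 2012-08-06 gives 2013-09-06.

2013-09-06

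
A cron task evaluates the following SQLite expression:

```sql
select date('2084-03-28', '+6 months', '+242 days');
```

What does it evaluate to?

Adding +6 months to 2084-03-28 gives 2084-09-28.
Applying '+242 days' to 2084-09-28: counting 242 days forward gives 2085-05-28.

2085-05-28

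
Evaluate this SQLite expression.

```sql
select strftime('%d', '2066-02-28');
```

28

`%d` extracts the 2-digit day of month: 28.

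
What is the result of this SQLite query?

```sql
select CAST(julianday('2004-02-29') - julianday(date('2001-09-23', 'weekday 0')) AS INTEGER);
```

`weekday 0` advances to the next Sunday; 2001-09-23 is already a Sunday, so it stays at 2001-09-23.
7 days remain in September 2001 after the 23rd (30 − 23).
Full months from October 2001 through January 2004 contribute their day counts.
Then 29 days into February 2004.
Total: 7 + 31 + 30 + 31 + 31 + 28 + 31 + 30 + 31 + 30 + 31 + 31 + 30 + 31 + 30 + 31 + 31 + 28 + 31 + 30 + 31 + 30 + 31 + 31 + 30 + 31 + 30 + 31 + 31 + 29 = 889.

889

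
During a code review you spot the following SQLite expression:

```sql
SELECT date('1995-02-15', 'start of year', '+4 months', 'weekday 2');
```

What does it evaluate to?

1995-05-02

`start of year` rewinds 1995-02-15 to 1995-01-01.
Adding +4 months to 1995-01-01 gives 1995-05-01.
`weekday 2` advances to the next Tuesday; 1995-05-01 is a Monday, so it moves forward to 1995-05-02.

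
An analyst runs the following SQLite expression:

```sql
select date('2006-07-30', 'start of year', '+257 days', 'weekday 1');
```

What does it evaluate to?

`start of year` rewinds 2006-07-30 to 2006-01-01.
Applying '+257 days' to 2006-01-01: counting 257 days forward gives 2006-09-15.
`weekday 1` advances to the next Monday; 2006-09-15 is a Friday, so it moves forward to 2006-09-18.

2006-09-18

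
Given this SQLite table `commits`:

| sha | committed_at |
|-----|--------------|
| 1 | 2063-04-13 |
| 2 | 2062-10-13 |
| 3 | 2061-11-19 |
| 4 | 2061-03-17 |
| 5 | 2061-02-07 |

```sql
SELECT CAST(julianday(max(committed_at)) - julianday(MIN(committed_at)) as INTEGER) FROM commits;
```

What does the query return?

MIN = 2061-02-07, MAX = 2063-04-13.
21 days remain in February 2061 after the 7th (28 − 7).
Full months from March 2061 through March 2063 contribute their day counts.
Then 13 days into April 2063.
Total: 21 + 31 + 30 + 31 + 30 + 31 + 31 + 30 + 31 + 30 + 31 + 31 + 28 + 31 + 30 + 31 + 30 + 31 + 31 + 30 + 31 + 30 + 31 + 31 + 28 + 31 + 13 = 795.

795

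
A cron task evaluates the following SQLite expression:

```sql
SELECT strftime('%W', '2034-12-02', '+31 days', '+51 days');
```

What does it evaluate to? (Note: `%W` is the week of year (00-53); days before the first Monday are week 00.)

First apply '+31 days', '+51 days': 2034-12-02 → 2035-02-22.
2035-02-22 is a Thursday. SQLite's %W counts Mondays since the year started; the result is 08.

08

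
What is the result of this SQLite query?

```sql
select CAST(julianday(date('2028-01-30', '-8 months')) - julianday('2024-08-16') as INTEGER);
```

Adding -8 months to 2028-01-30 gives 2027-05-30.
15 days remain in August 2024 after the 16th (31 − 16).
Full months from September 2024 through April 2027 contribute their day counts.
Then 30 days into May 2027.
Total: 15 + 30 + 31 + 30 + 31 + 31 + 28 + 31 + 30 + 31 + 30 + 31 + 31 + 30 + 31 + 30 + 31 + 31 + 28 + 31 + 30 + 31 + 30 + 31 + 31 + 30 + 31 + 30 + 31 + 31 + 28 + 31 + 30 + 30 = 1017.

1017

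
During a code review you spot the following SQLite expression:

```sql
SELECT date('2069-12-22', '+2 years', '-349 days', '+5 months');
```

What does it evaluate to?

Adding +2 years to 2069-12-22 gives 2071-12-22.
Applying '-349 days' to 2071-12-22: counting 349 days back gives 2071-01-07.
Adding +5 months to 2071-01-07 gives 2071-06-07.

2071-06-07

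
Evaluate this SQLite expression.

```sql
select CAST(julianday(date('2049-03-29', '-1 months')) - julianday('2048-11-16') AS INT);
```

105

Adding -1 month to 2049-03-29 targets 2049-02-29. February 2049 has only 28 days, so SQLite normalizes the 1-day overflow forward to 2049-03-01.
14 days remain in November 2048 after the 16th (30 − 16).
December 2048: 31 days.
January 2049: 31 days.
February 2049: 28 days.
Then 1 day into March 2049.
Total: 14 + 31 + 31 + 28 + 1 = 105.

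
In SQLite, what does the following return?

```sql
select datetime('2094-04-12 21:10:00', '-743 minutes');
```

2094-04-12 08:47:00

743 minutes = 12h 23m; -743 minutes from 2094-04-12 21:10:00 is 2094-04-12 08:47:00.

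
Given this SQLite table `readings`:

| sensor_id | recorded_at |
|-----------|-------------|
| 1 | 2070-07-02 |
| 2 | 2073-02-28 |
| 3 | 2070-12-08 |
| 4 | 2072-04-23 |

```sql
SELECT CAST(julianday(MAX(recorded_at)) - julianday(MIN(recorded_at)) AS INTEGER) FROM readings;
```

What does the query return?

MIN = 2070-07-02, MAX = 2073-02-28.
29 days remain in July 2070 after the 2nd (31 − 2).
Full months from August 2070 through January 2073 contribute their day counts.
Then 28 days into February 2073.
Total: 29 + 31 + 30 + 31 + 30 + 31 + 31 + 28 + 31 + 30 + 31 + 30 + 31 + 31 + 30 + 31 + 30 + 31 + 31 + 29 + 31 + 30 + 31 + 30 + 31 + 31 + 30 + 31 + 30 + 31 + 31 + 28 = 972.

972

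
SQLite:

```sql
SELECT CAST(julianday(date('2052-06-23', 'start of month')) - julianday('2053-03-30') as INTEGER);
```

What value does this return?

`start of month` rewinds 2052-06-23 to 2052-06-01.
29 days remain in June 2052 after the 1st (30 − 1).
Full months from July 2052 through February 2053 contribute their day counts.
Then 30 days into March 2053.
Total: 29 + 31 + 31 + 30 + 31 + 30 + 31 + 31 + 28 + 30 = 302.
The subtraction is earlier − later, so the result is −302 → -302.

-302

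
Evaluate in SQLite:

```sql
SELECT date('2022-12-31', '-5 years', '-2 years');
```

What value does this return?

Adding -5 years to 2022-12-31 gives 2017-12-31.
Adding -2 years to 2017-12-31 gives 2015-12-31.

2015-12-31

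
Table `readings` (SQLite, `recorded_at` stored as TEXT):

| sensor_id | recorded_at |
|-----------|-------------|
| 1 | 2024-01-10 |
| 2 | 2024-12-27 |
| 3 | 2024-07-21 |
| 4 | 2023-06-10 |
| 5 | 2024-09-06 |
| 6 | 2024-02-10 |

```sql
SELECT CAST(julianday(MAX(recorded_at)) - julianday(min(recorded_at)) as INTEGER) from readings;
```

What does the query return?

566

MIN = 2023-06-10, MAX = 2024-12-27.
20 days remain in June 2023 after the 10th (30 − 10).
Full months from July 2023 through November 2024 contribute their day counts.
Then 27 days into December 2024.
Total: 20 + 31 + 31 + 30 + 31 + 30 + 31 + 31 + 29 + 31 + 30 + 31 + 30 + 31 + 31 + 30 + 31 + 30 + 27 = 566.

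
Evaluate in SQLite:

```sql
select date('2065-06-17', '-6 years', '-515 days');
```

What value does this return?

2058-01-18

Adding -6 years to 2065-06-17 gives 2059-06-17.
Applying '-515 days' to 2059-06-17: counting 515 days back gives 2058-01-18.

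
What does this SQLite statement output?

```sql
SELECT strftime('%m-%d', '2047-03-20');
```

`%m-%d` extracts the month-day: 03-20.

03-20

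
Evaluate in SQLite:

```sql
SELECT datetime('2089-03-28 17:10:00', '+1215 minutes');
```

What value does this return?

1215 minutes = 20h 15m; +1215 minutes from 2089-03-28 17:10:00 is 2089-03-29 13:25:00 (crosses midnight).

2089-03-29 13:25:00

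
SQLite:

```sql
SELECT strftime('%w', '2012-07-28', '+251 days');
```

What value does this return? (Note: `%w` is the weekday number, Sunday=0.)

5

First apply '+251 days': 2012-07-28 → 2013-04-05.
2013-04-05 is a Friday; with Sunday=0 that is 5.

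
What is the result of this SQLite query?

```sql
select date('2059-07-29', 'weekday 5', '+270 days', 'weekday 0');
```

2060-05-02

`weekday 5` advances to the next Friday; 2059-07-29 is a Tuesday, so it moves forward to 2059-08-01.
Applying '+270 days' to 2059-08-01: counting 270 days forward gives 2060-04-27.
`weekday 0` advances to the next Sunday; 2060-04-27 is a Tuesday, so it moves forward to 2060-05-02.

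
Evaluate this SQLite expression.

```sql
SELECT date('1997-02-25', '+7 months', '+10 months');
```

Adding +7 months to 1997-02-25 gives 1997-09-25.
Adding +10 months to 1997-09-25 gives 1998-07-25.

1998-07-25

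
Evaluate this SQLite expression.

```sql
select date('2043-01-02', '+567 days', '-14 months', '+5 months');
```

2043-10-22

Applying '+567 days' to 2043-01-02: counting 567 days forward gives 2044-07-22.
Adding -14 months to 2044-07-22 gives 2043-05-22.
Adding +5 months to 2043-05-22 gives 2043-10-22.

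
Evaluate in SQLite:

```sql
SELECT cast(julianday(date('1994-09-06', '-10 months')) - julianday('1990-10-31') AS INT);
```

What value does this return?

Adding -10 months to 1994-09-06 gives 1993-11-06.
0 days remain in October 1990 after the 31st (31 − 31).
Full months from November 1990 through October 1993 contribute their day counts.
Then 6 days into November 1993.
Total: 0 + 30 + 31 + 31 + 28 + 31 + 30 + 31 + 30 + 31 + 31 + 30 + 31 + 30 + 31 + 31 + 29 + 31 + 30 + 31 + 30 + 31 + 31 + 30 + 31 + 30 + 31 + 31 + 28 + 31 + 30 + 31 + 30 + 31 + 31 + 30 + 31 + 6 = 1102.

1102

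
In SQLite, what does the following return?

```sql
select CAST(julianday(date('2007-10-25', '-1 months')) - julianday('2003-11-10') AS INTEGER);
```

Adding -1 month to 2007-10-25 gives 2007-09-25.
20 days remain in November 2003 after the 10th (30 − 10).
Full months from December 2003 through August 2007 contribute their day counts.
Then 25 days into September 2007.
Total: 20 + 31 + 31 + 29 + 31 + 30 + 31 + 30 + 31 + 31 + 30 + 31 + 30 + 31 + 31 + 28 + 31 + 30 + 31 + 30 + 31 + 31 + 30 + 31 + 30 + 31 + 31 + 28 + 31 + 30 + 31 + 30 + 31 + 31 + 30 + 31 + 30 + 31 + 31 + 28 + 31 + 30 + 31 + 30 + 31 + 31 + 25 = 1415.

1415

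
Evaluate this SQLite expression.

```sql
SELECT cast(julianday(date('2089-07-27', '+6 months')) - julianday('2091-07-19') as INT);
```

Adding +6 months to 2089-07-27 gives 2090-01-27.
4 days remain in January 2090 after the 27th (31 − 27).
Full months from February 2090 through June 2091 contribute their day counts.
Then 19 days into July 2091.
Total: 4 + 28 + 31 + 30 + 31 + 30 + 31 + 31 + 30 + 31 + 30 + 31 + 31 + 28 + 31 + 30 + 31 + 30 + 19 = 538.
The subtraction is earlier − later, so the result is −538 → -538.

-538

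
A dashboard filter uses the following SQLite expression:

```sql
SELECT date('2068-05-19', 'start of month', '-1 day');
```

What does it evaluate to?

`start of month` rewinds 2068-05-19 to 2068-05-01.
Going back 1 day from 2068-05-01 reaches 2068-04-30 (last day of April, 30 days).

2068-04-30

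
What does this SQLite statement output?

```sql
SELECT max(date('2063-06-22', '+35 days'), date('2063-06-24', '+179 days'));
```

2063-12-20

date('2063-06-22', '+35 days') → 2063-07-27.
date('2063-06-24', '+179 days') → 2063-12-20.
Later of the two is 2063-12-20.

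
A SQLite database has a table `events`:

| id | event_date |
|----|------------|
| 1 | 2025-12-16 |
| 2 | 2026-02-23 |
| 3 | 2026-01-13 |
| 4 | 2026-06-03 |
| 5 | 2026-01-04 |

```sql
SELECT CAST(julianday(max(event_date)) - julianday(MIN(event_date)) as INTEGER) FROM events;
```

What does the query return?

169

MIN = 2025-12-16, MAX = 2026-06-03.
15 days remain in December 2025 after the 16th (31 − 16).
January 2026: 31 days.
February 2026: 28 days.
March 2026: 31 days.
April 2026: 30 days.
May 2026: 31 days.
Then 3 days into June 2026.
Total: 15 + 31 + 28 + 31 + 30 + 31 + 3 = 169.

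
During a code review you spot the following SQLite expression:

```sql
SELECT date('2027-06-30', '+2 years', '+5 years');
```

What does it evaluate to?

Adding +2 years to 2027-06-30 gives 2029-06-30.
Adding +5 years to 2029-06-30 gives 2034-06-30.

2034-06-30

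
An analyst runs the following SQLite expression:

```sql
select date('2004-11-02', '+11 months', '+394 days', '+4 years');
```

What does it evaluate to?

2010-10-31

Adding +11 months to 2004-11-02 gives 2005-10-02.
Applying '+394 days' to 2005-10-02: counting 394 days forward gives 2006-10-31.
Adding +4 years to 2006-10-31 gives 2010-10-31.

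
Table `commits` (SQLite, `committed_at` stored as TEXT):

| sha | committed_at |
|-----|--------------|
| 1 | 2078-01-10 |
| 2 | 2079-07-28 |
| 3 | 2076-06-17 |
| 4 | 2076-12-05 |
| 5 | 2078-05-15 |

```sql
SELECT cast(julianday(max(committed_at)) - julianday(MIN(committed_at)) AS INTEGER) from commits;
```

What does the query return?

MIN = 2076-06-17, MAX = 2079-07-28.
13 days remain in June 2076 after the 17th (30 − 17).
Full months from July 2076 through June 2079 contribute their day counts.
Then 28 days into July 2079.
Total: 13 + 31 + 31 + 30 + 31 + 30 + 31 + 31 + 28 + 31 + 30 + 31 + 30 + 31 + 31 + 30 + 31 + 30 + 31 + 31 + 28 + 31 + 30 + 31 + 30 + 31 + 31 + 30 + 31 + 30 + 31 + 31 + 28 + 31 + 30 + 31 + 30 + 28 = 1136.

1136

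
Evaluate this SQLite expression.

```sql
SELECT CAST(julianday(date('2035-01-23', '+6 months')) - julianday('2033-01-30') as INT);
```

Adding +6 months to 2035-01-23 gives 2035-07-23.
1 day remains in January 2033 after the 30th (31 − 30).
Full months from February 2033 through June 2035 contribute their day counts.
Then 23 days into July 2035.
Total: 1 + 28 + 31 + 30 + 31 + 30 + 31 + 31 + 30 + 31 + 30 + 31 + 31 + 28 + 31 + 30 + 31 + 30 + 31 + 31 + 30 + 31 + 30 + 31 + 31 + 28 + 31 + 30 + 31 + 30 + 23 = 904.

904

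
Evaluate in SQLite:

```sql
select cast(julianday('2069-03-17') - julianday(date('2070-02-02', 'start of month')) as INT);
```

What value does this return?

`start of month` rewinds 2070-02-02 to 2070-02-01.
14 days remain in March 2069 after the 17th (31 − 17).
Full months from April 2069 through January 2070 contribute their day counts.
Then 1 day into February 2070.
Total: 14 + 30 + 31 + 30 + 31 + 31 + 30 + 31 + 30 + 31 + 31 + 1 = 321.
The subtraction is earlier − later, so the result is −321 → -321.

-321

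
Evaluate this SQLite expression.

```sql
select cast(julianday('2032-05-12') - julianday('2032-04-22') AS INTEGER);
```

20

8 days remain in April 2032 after the 22nd (30 − 22).
Then 12 days into May 2032.
Total: 8 + 12 = 20.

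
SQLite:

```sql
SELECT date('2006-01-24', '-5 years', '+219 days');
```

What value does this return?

Adding -5 years to 2006-01-24 gives 2001-01-24.
Applying '+219 days' to 2001-01-24: counting 219 days forward gives 2001-08-31.

2001-08-31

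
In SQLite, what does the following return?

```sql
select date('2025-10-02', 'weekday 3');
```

2025-10-08

`weekday 3` advances to the next Wednesday; 2025-10-02 is a Thursday, so it moves forward to 2025-10-08.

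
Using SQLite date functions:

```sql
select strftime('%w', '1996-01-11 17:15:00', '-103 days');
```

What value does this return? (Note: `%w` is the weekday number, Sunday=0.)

First apply '-103 days': 1996-01-11 17:15:00 → 1995-09-30 17:15:00.
1995-09-30 is a Saturday; with Sunday=0 that is 6.

6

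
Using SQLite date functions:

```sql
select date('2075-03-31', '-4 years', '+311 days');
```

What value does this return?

Adding -4 years to 2075-03-31 gives 2071-03-31.
Applying '+311 days' to 2071-03-31: counting 311 days forward gives 2072-02-05.

2072-02-05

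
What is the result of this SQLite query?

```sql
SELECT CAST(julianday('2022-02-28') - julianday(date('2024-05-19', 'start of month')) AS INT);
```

`start of month` rewinds 2024-05-19 to 2024-05-01.
0 days remain in February 2022 after the 28th (28 − 28).
Full months from March 2022 through April 2024 contribute their day counts.
Then 1 day into May 2024.
Total: 0 + 31 + 30 + 31 + 30 + 31 + 31 + 30 + 31 + 30 + 31 + 31 + 28 + 31 + 30 + 31 + 30 + 31 + 31 + 30 + 31 + 30 + 31 + 31 + 29 + 31 + 30 + 1 = 793.
The subtraction is earlier − later, so the result is −793 → -793.

-793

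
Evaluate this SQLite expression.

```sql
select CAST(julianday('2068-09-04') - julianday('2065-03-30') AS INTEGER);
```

1254

1 day remains in March 2065 after the 30th (31 − 30).
Full months from April 2065 through August 2068 contribute their day counts.
Then 4 days into September 2068.
Total: 1 + 30 + 31 + 30 + 31 + 31 + 30 + 31 + 30 + 31 + 31 + 28 + 31 + 30 + 31 + 30 + 31 + 31 + 30 + 31 + 30 + 31 + 31 + 28 + 31 + 30 + 31 + 30 + 31 + 31 + 30 + 31 + 30 + 31 + 31 + 29 + 31 + 30 + 31 + 30 + 31 + 31 + 4 = 1254.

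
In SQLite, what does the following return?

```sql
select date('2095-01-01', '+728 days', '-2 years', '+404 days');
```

Applying '+728 days' to 2095-01-01: counting 728 days forward gives 2096-12-29.
Adding -2 years to 2096-12-29 gives 2094-12-29.
Applying '+404 days' to 2094-12-29: counting 404 days forward gives 2096-02-06.

2096-02-06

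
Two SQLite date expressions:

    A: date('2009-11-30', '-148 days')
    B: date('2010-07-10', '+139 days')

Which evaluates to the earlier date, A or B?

A

A = 2009-07-05.
B = 2010-11-26.
A is earlier.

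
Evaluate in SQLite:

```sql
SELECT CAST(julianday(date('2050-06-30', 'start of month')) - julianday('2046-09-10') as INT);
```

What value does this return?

`start of month` rewinds 2050-06-30 to 2050-06-01.
20 days remain in September 2046 after the 10th (30 − 10).
Full months from October 2046 through May 2050 contribute their day counts.
Then 1 day into June 2050.
Total: 20 + 31 + 30 + 31 + 31 + 28 + 31 + 30 + 31 + 30 + 31 + 31 + 30 + 31 + 30 + 31 + 31 + 29 + 31 + 30 + 31 + 30 + 31 + 31 + 30 + 31 + 30 + 31 + 31 + 28 + 31 + 30 + 31 + 30 + 31 + 31 + 30 + 31 + 30 + 31 + 31 + 28 + 31 + 30 + 31 + 1 = 1360.

1360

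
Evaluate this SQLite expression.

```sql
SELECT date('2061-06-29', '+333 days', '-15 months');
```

2061-02-28

Applying '+333 days' to 2061-06-29: counting 333 days forward gives 2062-05-28.
Adding -15 months to 2062-05-28 gives 2061-02-28.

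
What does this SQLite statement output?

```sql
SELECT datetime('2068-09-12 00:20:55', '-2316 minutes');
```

2316 minutes = 38h 36m; -2316 minutes from 2068-09-12 00:20:55 is 2068-09-10 09:44:55 (crosses midnight).

2068-09-10 09:44:55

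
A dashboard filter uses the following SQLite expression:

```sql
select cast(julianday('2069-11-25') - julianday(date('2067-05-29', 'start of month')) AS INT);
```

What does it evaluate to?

`start of month` rewinds 2067-05-29 to 2067-05-01.
30 days remain in May 2067 after the 1st (31 − 1).
Full months from June 2067 through October 2069 contribute their day counts.
Then 25 days into November 2069.
Total: 30 + 30 + 31 + 31 + 30 + 31 + 30 + 31 + 31 + 29 + 31 + 30 + 31 + 30 + 31 + 31 + 30 + 31 + 30 + 31 + 31 + 28 + 31 + 30 + 31 + 30 + 31 + 31 + 30 + 31 + 25 = 939.

939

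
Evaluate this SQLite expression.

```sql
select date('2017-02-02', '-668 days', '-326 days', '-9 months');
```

Applying '-668 days' to 2017-02-02: counting 668 days back gives 2015-04-06.
Applying '-326 days' to 2015-04-06: counting 326 days back gives 2014-05-15.
Adding -9 months to 2014-05-15 gives 2013-08-15.

2013-08-15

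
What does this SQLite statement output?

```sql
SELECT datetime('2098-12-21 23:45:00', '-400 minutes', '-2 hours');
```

2098-12-21 15:05:00

400 minutes = 6h 40m; -400 minutes from 2098-12-21 23:45:00 is 2098-12-21 17:05:00.
-2 hours from 2098-12-21 17:05:00 is 2098-12-21 15:05:00.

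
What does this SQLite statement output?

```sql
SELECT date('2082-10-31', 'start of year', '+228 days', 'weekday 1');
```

2082-08-17

`start of year` rewinds 2082-10-31 to 2082-01-01.
Applying '+228 days' to 2082-01-01: counting 228 days forward gives 2082-08-17.
`weekday 1` advances to the next Monday; 2082-08-17 is already a Monday, so it stays at 2082-08-17.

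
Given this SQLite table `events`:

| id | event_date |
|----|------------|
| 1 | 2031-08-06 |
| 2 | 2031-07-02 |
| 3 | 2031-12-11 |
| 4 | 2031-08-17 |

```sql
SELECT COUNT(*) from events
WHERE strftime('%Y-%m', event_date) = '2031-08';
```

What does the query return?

Rows with year-month 2031-08: 2031-08-06, 2031-08-17 → 2.

2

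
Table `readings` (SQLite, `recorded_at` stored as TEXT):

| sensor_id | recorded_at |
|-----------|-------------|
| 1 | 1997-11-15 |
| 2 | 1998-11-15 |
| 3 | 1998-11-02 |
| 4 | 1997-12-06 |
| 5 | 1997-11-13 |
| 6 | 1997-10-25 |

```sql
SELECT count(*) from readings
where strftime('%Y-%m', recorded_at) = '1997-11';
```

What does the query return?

Rows with year-month 1997-11: 1997-11-15, 1997-11-13 → 2.

2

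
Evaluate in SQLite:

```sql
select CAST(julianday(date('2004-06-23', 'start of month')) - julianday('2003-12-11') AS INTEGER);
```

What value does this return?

`start of month` rewinds 2004-06-23 to 2004-06-01.
20 days remain in December 2003 after the 11th (31 − 11).
January 2004: 31 days.
February 2004: 29 days (leap year).
March 2004: 31 days.
April 2004: 30 days.
May 2004: 31 days.
Then 1 day into June 2004.
Total: 20 + 31 + 29 + 31 + 30 + 31 + 1 = 173.

173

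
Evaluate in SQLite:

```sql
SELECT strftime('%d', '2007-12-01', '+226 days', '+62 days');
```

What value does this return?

14

First apply '+226 days', '+62 days': 2007-12-01 → 2008-09-14.
`%d` extracts the 2-digit day of month: 14.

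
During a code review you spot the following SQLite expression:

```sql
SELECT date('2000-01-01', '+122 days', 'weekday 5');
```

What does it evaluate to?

2000-05-05

Applying '+122 days' to 2000-01-01: counting 122 days forward gives 2000-05-02.
`weekday 5` advances to the next Friday; 2000-05-02 is a Tuesday, so it moves forward to 2000-05-05.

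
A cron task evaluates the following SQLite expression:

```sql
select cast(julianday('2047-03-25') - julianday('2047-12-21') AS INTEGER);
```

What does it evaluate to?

6 days remain in March 2047 after the 25th (31 − 25).
Full months from April 2047 through November 2047 contribute their day counts.
Then 21 days into December 2047.
Total: 6 + 30 + 31 + 30 + 31 + 31 + 30 + 31 + 30 + 21 = 271.
The subtraction is earlier − later, so the result is −271 → -271.

-271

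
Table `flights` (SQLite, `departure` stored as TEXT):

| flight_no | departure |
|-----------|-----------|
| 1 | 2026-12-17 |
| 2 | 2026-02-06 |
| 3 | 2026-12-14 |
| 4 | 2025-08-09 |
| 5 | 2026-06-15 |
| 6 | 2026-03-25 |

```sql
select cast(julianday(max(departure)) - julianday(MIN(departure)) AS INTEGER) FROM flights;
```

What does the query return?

495

MIN = 2025-08-09, MAX = 2026-12-17.
22 days remain in August 2025 after the 9th (31 − 9).
Full months from September 2025 through November 2026 contribute their day counts.
Then 17 days into December 2026.
Total: 22 + 30 + 31 + 30 + 31 + 31 + 28 + 31 + 30 + 31 + 30 + 31 + 31 + 30 + 31 + 30 + 17 = 495.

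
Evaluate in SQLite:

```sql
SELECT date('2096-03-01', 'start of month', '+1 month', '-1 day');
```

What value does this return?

`start of month` rewinds 2096-03-01 to 2096-03-01.
Adding +1 month to 2096-03-01 gives 2096-04-01.
Going back 1 day from 2096-04-01 reaches 2096-03-31 (last day of March, 31 days).

2096-03-31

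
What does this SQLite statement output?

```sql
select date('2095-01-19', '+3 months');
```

Adding +3 months to 2095-01-19 gives 2095-04-19.

2095-04-19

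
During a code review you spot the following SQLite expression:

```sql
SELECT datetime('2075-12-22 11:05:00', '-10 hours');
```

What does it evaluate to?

2075-12-22 01:05:00

-10 hours from 2075-12-22 11:05:00 is 2075-12-22 01:05:00.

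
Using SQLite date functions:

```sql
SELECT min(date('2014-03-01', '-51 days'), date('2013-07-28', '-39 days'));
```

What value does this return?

date('2014-03-01', '-51 days') → 2014-01-09.
date('2013-07-28', '-39 days') → 2013-06-19.
Earlier of the two is 2013-06-19.

2013-06-19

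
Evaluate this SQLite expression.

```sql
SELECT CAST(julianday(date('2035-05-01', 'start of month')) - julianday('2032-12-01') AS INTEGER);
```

`start of month` rewinds 2035-05-01 to 2035-05-01.
30 days remain in December 2032 after the 1st (31 − 1).
Full months from January 2033 through April 2035 contribute their day counts.
Then 1 day into May 2035.
Total: 30 + 31 + 28 + 31 + 30 + 31 + 30 + 31 + 31 + 30 + 31 + 30 + 31 + 31 + 28 + 31 + 30 + 31 + 30 + 31 + 31 + 30 + 31 + 30 + 31 + 31 + 28 + 31 + 30 + 1 = 881.

881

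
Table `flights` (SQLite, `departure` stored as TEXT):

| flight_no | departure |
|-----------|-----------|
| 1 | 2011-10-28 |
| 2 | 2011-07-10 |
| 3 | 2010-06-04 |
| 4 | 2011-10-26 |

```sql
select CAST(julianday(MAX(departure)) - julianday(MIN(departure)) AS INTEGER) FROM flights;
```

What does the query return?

MIN = 2010-06-04, MAX = 2011-10-28.
26 days remain in June 2010 after the 4th (30 − 4).
Full months from July 2010 through September 2011 contribute their day counts.
Then 28 days into October 2011.
Total: 26 + 31 + 31 + 30 + 31 + 30 + 31 + 31 + 28 + 31 + 30 + 31 + 30 + 31 + 31 + 30 + 28 = 511.

511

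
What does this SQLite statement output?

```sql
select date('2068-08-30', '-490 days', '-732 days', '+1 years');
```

Applying '-490 days' to 2068-08-30: counting 490 days back gives 2067-04-28.
Applying '-732 days' to 2067-04-28: counting 732 days back gives 2065-04-26.
Adding +1 year to 2065-04-26 gives 2066-04-26.

2066-04-26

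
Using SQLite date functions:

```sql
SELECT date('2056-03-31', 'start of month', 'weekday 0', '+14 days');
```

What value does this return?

2056-03-19

`start of month` rewinds 2056-03-31 to 2056-03-01.
`weekday 0` advances to the next Sunday; 2056-03-01 is a Wednesday, so it moves forward to 2056-03-05.
Advancing 14 more days within March lands on 2056-03-19.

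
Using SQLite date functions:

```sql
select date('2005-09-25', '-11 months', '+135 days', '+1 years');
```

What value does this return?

2006-03-09

Adding -11 months to 2005-09-25 gives 2004-10-25.
Applying '+135 days' to 2004-10-25: counting 135 days forward gives 2005-03-09.
Adding +1 year to 2005-03-09 gives 2006-03-09.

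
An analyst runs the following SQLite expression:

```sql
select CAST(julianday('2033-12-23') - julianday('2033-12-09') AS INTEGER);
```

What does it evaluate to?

Both dates are in December 2033: 23 − 9 = 14.

14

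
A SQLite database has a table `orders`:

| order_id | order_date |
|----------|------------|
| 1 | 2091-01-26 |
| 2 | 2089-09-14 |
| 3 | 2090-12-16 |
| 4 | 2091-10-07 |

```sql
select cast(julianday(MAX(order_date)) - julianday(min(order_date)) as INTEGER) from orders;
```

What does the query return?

753

MIN = 2089-09-14, MAX = 2091-10-07.
16 days remain in September 2089 after the 14th (30 − 14).
Full months from October 2089 through September 2091 contribute their day counts.
Then 7 days into October 2091.
Total: 16 + 31 + 30 + 31 + 31 + 28 + 31 + 30 + 31 + 30 + 31 + 31 + 30 + 31 + 30 + 31 + 31 + 28 + 31 + 30 + 31 + 30 + 31 + 31 + 30 + 7 = 753.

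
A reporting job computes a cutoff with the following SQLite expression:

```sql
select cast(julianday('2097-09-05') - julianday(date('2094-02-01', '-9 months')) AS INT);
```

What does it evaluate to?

1588

Adding -9 months to 2094-02-01 gives 2093-05-01.
30 days remain in May 2093 after the 1st (31 − 1).
Full months from June 2093 through August 2097 contribute their day counts.
Then 5 days into September 2097.
Total: 30 + 30 + 31 + 31 + 30 + 31 + 30 + 31 + 31 + 28 + 31 + 30 + 31 + 30 + 31 + 31 + 30 + 31 + 30 + 31 + 31 + 28 + 31 + 30 + 31 + 30 + 31 + 31 + 30 + 31 + 30 + 31 + 31 + 29 + 31 + 30 + 31 + 30 + 31 + 31 + 30 + 31 + 30 + 31 + 31 + 28 + 31 + 30 + 31 + 30 + 31 + 31 + 5 = 1588.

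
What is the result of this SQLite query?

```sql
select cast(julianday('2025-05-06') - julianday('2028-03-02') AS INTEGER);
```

-1031

25 days remain in May 2025 after the 6th (31 − 6).
Full months from June 2025 through February 2028 contribute their day counts.
Then 2 days into March 2028.
Total: 25 + 30 + 31 + 31 + 30 + 31 + 30 + 31 + 31 + 28 + 31 + 30 + 31 + 30 + 31 + 31 + 30 + 31 + 30 + 31 + 31 + 28 + 31 + 30 + 31 + 30 + 31 + 31 + 30 + 31 + 30 + 31 + 31 + 29 + 2 = 1031.
The subtraction is earlier − later, so the result is −1031 → -1031.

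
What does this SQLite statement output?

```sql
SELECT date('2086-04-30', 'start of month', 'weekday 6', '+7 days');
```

2086-04-13

`start of month` rewinds 2086-04-30 to 2086-04-01.
`weekday 6` advances to the next Saturday; 2086-04-01 is a Monday, so it moves forward to 2086-04-06.
Advancing 7 more days within April lands on 2086-04-13.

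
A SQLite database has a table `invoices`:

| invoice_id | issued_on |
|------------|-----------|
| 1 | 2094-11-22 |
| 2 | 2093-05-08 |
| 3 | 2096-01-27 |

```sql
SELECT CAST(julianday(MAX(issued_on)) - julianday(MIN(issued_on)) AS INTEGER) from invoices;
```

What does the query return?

MIN = 2093-05-08, MAX = 2096-01-27.
23 days remain in May 2093 after the 8th (31 − 8).
Full months from June 2093 through December 2095 contribute their day counts.
Then 27 days into January 2096.
Total: 23 + 30 + 31 + 31 + 30 + 31 + 30 + 31 + 31 + 28 + 31 + 30 + 31 + 30 + 31 + 31 + 30 + 31 + 30 + 31 + 31 + 28 + 31 + 30 + 31 + 30 + 31 + 31 + 30 + 31 + 30 + 31 + 27 = 994.

994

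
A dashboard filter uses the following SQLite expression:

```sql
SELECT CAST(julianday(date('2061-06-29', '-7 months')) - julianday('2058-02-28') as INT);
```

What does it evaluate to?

Adding -7 months to 2061-06-29 gives 2060-11-29.
0 days remain in February 2058 after the 28th (28 − 28).
Full months from March 2058 through October 2060 contribute their day counts.
Then 29 days into November 2060.
Total: 0 + 31 + 30 + 31 + 30 + 31 + 31 + 30 + 31 + 30 + 31 + 31 + 28 + 31 + 30 + 31 + 30 + 31 + 31 + 30 + 31 + 30 + 31 + 31 + 29 + 31 + 30 + 31 + 30 + 31 + 31 + 30 + 31 + 29 = 1005.

1005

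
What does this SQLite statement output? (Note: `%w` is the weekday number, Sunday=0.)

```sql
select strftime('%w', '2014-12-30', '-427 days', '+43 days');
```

First apply '-427 days', '+43 days': 2014-12-30 → 2013-12-11.
2013-12-11 is a Wednesday; with Sunday=0 that is 3.

3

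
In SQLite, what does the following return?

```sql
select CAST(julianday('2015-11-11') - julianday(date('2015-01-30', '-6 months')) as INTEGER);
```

469

Adding -6 months to 2015-01-30 gives 2014-07-30.
1 day remains in July 2014 after the 30th (31 − 30).
Full months from August 2014 through October 2015 contribute their day counts.
Then 11 days into November 2015.
Total: 1 + 31 + 30 + 31 + 30 + 31 + 31 + 28 + 31 + 30 + 31 + 30 + 31 + 31 + 30 + 31 + 11 = 469.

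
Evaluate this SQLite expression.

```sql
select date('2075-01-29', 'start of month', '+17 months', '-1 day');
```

2076-05-31

`start of month` rewinds 2075-01-29 to 2075-01-01.
Adding +17 months to 2075-01-01 gives 2076-06-01.
Going back 1 day from 2076-06-01 reaches 2076-05-31 (last day of May, 31 days).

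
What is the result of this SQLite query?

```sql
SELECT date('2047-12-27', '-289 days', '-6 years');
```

Applying '-289 days' to 2047-12-27: counting 289 days back gives 2047-03-13.
Adding -6 years to 2047-03-13 gives 2041-03-13.

2041-03-13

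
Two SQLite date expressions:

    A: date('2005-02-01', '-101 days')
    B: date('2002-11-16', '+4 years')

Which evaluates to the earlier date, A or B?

A

A = 2004-10-23.
B = 2006-11-16.
A is earlier.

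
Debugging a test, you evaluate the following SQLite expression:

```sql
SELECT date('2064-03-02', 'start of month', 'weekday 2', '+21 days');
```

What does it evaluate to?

2064-03-25

`start of month` rewinds 2064-03-02 to 2064-03-01.
`weekday 2` advances to the next Tuesday; 2064-03-01 is a Saturday, so it moves forward to 2064-03-04.
Advancing 21 more days within March lands on 2064-03-25.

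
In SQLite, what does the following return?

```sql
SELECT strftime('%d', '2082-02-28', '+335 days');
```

First apply '+335 days': 2082-02-28 → 2083-01-29.
`%d` extracts the 2-digit day of month: 29.

29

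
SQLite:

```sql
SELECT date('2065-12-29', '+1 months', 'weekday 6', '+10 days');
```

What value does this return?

2066-02-09

Adding +1 month to 2065-12-29 gives 2066-01-29.
`weekday 6` advances to the next Saturday; 2066-01-29 is a Friday, so it moves forward to 2066-01-30.
January 2066 has 31 days; 1 remain after the 30th, so 2 days reach 2066-02-01.
Advancing 8 more days within February lands on 2066-02-09.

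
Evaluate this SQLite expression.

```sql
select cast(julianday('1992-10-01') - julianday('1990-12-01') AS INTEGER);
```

30 days remain in December 1990 after the 1st (31 − 1).
Full months from January 1991 through September 1992 contribute their day counts.
Then 1 day into October 1992.
Total: 30 + 31 + 28 + 31 + 30 + 31 + 30 + 31 + 31 + 30 + 31 + 30 + 31 + 31 + 29 + 31 + 30 + 31 + 30 + 31 + 31 + 30 + 1 = 670.

670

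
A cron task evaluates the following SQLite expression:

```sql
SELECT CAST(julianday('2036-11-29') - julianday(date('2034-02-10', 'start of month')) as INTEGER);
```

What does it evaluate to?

1032

`start of month` rewinds 2034-02-10 to 2034-02-01.
27 days remain in February 2034 after the 1st (28 − 1).
Full months from March 2034 through October 2036 contribute their day counts.
Then 29 days into November 2036.
Total: 27 + 31 + 30 + 31 + 30 + 31 + 31 + 30 + 31 + 30 + 31 + 31 + 28 + 31 + 30 + 31 + 30 + 31 + 31 + 30 + 31 + 30 + 31 + 31 + 29 + 31 + 30 + 31 + 30 + 31 + 31 + 30 + 31 + 29 = 1032.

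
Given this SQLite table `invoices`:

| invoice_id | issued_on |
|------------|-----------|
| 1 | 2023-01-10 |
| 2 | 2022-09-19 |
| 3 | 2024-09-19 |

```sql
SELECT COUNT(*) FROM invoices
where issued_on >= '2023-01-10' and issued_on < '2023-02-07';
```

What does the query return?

1

Rows in [2023-01-10, 2023-02-07): 2023-01-10 → 1 row.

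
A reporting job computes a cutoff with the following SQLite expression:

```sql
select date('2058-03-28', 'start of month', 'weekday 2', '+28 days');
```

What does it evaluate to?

2058-04-02

`start of month` rewinds 2058-03-28 to 2058-03-01.
`weekday 2` advances to the next Tuesday; 2058-03-01 is a Friday, so it moves forward to 2058-03-05.
March 2058 has 31 days; 26 remain after the 5th, so 27 days reach 2058-04-01.
Advancing 1 more day within April lands on 2058-04-02.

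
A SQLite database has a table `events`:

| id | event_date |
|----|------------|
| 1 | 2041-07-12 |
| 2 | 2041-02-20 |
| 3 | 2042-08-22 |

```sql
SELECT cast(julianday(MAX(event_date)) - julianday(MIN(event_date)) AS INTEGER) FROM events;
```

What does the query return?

548

MIN = 2041-02-20, MAX = 2042-08-22.
8 days remain in February 2041 after the 20th (28 − 20).
Full months from March 2041 through July 2042 contribute their day counts.
Then 22 days into August 2042.
Total: 8 + 31 + 30 + 31 + 30 + 31 + 31 + 30 + 31 + 30 + 31 + 31 + 28 + 31 + 30 + 31 + 30 + 31 + 22 = 548.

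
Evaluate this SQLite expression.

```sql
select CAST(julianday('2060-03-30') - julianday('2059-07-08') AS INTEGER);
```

23 days remain in July 2059 after the 8th (31 − 8).
Full months from August 2059 through February 2060 contribute their day counts.
Then 30 days into March 2060.
Total: 23 + 31 + 30 + 31 + 30 + 31 + 31 + 29 + 30 = 266.

266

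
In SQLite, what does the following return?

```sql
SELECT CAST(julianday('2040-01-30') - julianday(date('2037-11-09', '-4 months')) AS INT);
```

Adding -4 months to 2037-11-09 gives 2037-07-09.
22 days remain in July 2037 after the 9th (31 − 9).
Full months from August 2037 through December 2039 contribute their day counts.
Then 30 days into January 2040.
Total: 22 + 31 + 30 + 31 + 30 + 31 + 31 + 28 + 31 + 30 + 31 + 30 + 31 + 31 + 30 + 31 + 30 + 31 + 31 + 28 + 31 + 30 + 31 + 30 + 31 + 31 + 30 + 31 + 30 + 31 + 30 = 935.

935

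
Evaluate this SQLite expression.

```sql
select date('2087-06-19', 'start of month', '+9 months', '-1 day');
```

2088-02-29

`start of month` rewinds 2087-06-19 to 2087-06-01.
Adding +9 months to 2087-06-01 gives 2088-03-01.
Going back 1 day from 2088-03-01 reaches 2088-02-29 (last day of February, 29 days).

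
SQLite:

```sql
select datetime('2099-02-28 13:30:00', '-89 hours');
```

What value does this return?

-89 hours from 2099-02-28 13:30:00 is 2099-02-24 20:30:00 (crosses midnight).

2099-02-24 20:30:00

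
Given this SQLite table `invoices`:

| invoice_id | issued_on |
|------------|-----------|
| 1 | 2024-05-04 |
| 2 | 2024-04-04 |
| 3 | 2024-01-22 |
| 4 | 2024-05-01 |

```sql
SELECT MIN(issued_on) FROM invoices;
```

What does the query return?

MIN over {2024-01-22, 2024-04-04, 2024-05-01, 2024-05-04}.

2024-01-22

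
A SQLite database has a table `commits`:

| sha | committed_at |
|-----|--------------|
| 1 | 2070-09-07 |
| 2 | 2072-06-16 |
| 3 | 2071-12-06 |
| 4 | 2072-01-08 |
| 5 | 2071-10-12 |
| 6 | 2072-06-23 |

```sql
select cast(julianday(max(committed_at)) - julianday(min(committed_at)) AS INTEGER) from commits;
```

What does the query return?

MIN = 2070-09-07, MAX = 2072-06-23.
23 days remain in September 2070 after the 7th (30 − 7).
Full months from October 2070 through May 2072 contribute their day counts.
Then 23 days into June 2072.
Total: 23 + 31 + 30 + 31 + 31 + 28 + 31 + 30 + 31 + 30 + 31 + 31 + 30 + 31 + 30 + 31 + 31 + 29 + 31 + 30 + 31 + 23 = 655.

655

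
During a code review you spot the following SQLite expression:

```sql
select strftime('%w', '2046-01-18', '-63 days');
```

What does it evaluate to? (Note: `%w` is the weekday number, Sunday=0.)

4

First apply '-63 days': 2046-01-18 → 2045-11-16.
2045-11-16 is a Thursday; with Sunday=0 that is 4.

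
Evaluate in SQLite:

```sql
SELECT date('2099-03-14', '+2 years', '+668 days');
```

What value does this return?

Adding +2 years to 2099-03-14 gives 2101-03-14.
Applying '+668 days' to 2101-03-14: counting 668 days forward gives 2103-01-11.

2103-01-11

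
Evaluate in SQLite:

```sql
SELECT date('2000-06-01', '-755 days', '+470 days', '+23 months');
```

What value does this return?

2001-07-21

Applying '-755 days' to 2000-06-01: counting 755 days back gives 1998-05-08.
Applying '+470 days' to 1998-05-08: counting 470 days forward gives 1999-08-21.
Adding +23 months to 1999-08-21 gives 2001-07-21.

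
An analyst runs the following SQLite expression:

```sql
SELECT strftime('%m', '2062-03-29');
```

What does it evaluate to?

03

`%m` extracts the 2-digit month (01-12): 03.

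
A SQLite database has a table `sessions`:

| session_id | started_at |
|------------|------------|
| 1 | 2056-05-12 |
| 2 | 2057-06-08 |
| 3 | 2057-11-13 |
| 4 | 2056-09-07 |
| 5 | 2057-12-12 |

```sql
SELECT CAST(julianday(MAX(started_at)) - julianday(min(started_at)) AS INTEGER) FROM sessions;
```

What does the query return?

579

MIN = 2056-05-12, MAX = 2057-12-12.
19 days remain in May 2056 after the 12th (31 − 12).
Full months from June 2056 through November 2057 contribute their day counts.
Then 12 days into December 2057.
Total: 19 + 30 + 31 + 31 + 30 + 31 + 30 + 31 + 31 + 28 + 31 + 30 + 31 + 30 + 31 + 31 + 30 + 31 + 30 + 12 = 579.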